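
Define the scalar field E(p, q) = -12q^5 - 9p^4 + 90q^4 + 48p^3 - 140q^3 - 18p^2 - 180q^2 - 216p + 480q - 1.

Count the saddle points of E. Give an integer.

E separates as a function of p plus a function of q, so ∇E=0 decouples.
∂E/∂p = -36(p - 3)(p - 2)(p + 1) = 0 at p ∈ {-1, 2, 3}; ∂E/∂q = -60(q - 4)(q - 2)(q - 1)(q + 1) = 0 at q ∈ {-1, 1, 2, 4}.
The Hessian is diagonal: diag(E_pp, E_qq). Second derivatives: E_pp(-1)=-432, E_pp(2)=108, E_pp(3)=-144; E_qq(-1)=1800, E_qq(1)=-360, E_qq(2)=360, E_qq(4)=-1800.
Saddle points occur where the two diagonal entries have opposite signs: (-1, -1), (-1, 2), (2, 1), (2, 4), (3, -1), (3, 2). Count: 6.

6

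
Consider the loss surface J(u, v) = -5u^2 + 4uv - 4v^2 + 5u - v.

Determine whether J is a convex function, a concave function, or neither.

concave

J is quadratic, so its Hessian is the constant matrix H = [[-10, 4], [4, -8]].
det(H) = 64, tr(H) = -18.
det(H) > 0 and tr(H) < 0, so H is negative definite everywhere: concave.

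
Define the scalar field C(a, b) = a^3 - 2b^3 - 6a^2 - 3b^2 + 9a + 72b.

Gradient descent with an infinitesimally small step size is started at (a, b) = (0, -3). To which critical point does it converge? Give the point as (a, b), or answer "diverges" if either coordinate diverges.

diverges

C is separable, so gradient descent decouples: a follows -∂C/∂a, b follows -∂C/∂b.
∂C/∂a = 3(a - 3)(a - 1); at a=0 this is 9, so a decreases.
∂C/∂b = -6(b - 3)(b + 4); at b=-3 this is 36, so b decreases.
The a-coordinate has no critical point in that direction and runs off to infinity.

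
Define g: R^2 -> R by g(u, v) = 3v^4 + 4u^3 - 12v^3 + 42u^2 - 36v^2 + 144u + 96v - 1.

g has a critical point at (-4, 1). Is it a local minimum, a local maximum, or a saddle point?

local maximum

The mixed partial ∂²g/∂u∂v is 0, so the Hessian at any point is diag(g_uu, g_vv) = diag(12(2u + 7), 36(v^2 - 2v - 2)).
At (-4, 1): H = diag(-12, -108).
Both eigenvalues are negative, so H is negative definite: a local maximum.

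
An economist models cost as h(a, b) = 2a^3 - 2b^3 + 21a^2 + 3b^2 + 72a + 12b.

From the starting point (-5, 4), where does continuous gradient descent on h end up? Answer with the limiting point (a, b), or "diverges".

h is separable, so gradient descent decouples: a follows -∂h/∂a, b follows -∂h/∂b.
∂h/∂a = 6(a + 3)(a + 4); at a=-5 this is 12, so a decreases.
∂h/∂b = -6(b - 2)(b + 1); at b=4 this is -60, so b increases.
The a-coordinate has no critical point in that direction and runs off to infinity.

diverges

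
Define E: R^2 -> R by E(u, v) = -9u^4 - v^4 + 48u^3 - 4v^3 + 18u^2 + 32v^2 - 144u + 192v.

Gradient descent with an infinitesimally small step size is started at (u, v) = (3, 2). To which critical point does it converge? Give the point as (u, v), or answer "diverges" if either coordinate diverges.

(1, -3)

E is separable, so gradient descent decouples: u follows -∂E/∂u, v follows -∂E/∂v.
∂E/∂u = -36(u - 4)(u - 1)(u + 1); at u=3 this is 288, so u decreases.
∂E/∂v = -4(v - 4)(v + 3)(v + 4); at v=2 this is 240, so v decreases.
u converges to its nearest critical value 1 (a local min of the u-part); v converges to -3. The iterate converges to (1, -3).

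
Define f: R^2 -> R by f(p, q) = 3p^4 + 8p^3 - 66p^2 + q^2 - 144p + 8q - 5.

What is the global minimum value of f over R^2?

f(p,q) separates as A(p) + B(q) − 5, so its minimum is min A + min B − 5.
A'(p) = 12(p - 3)(p + 1)(p + 4) vanishes at p ∈ {-4, -1, 3}; B'(q) = 2q + 8 vanishes at q ∈ {-4}.
Local minima of A (where A''>0): A(-4)=-224, A(3)=-567. Local minima of B: B(-4)=-16.
So the global minimum of f is A(3) + B(-4) − 5 = -567 − 16 − 5 = -588, attained at (3, -4).

-588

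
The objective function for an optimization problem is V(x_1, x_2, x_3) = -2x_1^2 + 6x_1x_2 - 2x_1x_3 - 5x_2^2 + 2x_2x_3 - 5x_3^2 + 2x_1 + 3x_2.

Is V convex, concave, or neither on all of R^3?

concave

V is quadratic, so its Hessian is the constant matrix H = [[-4, 6, -2], [6, -10, 2], [-2, 2, -10]].
Leading principal minors: -4, 4, -32.
Signs alternate −, +, − ⇒ H ≺ 0 ⇒ concave.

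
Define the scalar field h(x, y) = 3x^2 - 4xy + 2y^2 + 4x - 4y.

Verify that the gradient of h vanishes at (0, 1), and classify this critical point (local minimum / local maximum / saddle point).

local minimum

∇h = (6x - 4y + 4, -4x + 4y - 4); substituting (0, 1) gives ∇h = (0, 0), so (0, 1) is indeed a critical point.
The Hessian of h is constant: H = [[6, -4], [-4, 4]].
det(H) = 6·4 − (-4)² = 8.
det(H) > 0 and tr(H) = 10 > 0, so H is positive definite and the point is a local minimum.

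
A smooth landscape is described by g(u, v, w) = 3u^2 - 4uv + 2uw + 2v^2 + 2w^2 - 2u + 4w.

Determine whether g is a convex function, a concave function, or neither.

g is quadratic, so its Hessian is the constant matrix H = [[6, -4, 2], [-4, 4, 0], [2, 0, 4]].
Leading principal minors: 6, 8, 16.
All positive ⇒ H ≻ 0 ⇒ convex.

convex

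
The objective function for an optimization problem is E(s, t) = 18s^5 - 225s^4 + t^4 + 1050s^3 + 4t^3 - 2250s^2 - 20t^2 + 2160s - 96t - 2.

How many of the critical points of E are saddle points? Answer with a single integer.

6

E separates as a function of s plus a function of t, so ∇E=0 decouples.
∂E/∂s = 90(s - 4)(s - 3)(s - 2)(s - 1) = 0 at s ∈ {1, 2, 3, 4}; ∂E/∂t = 4(t - 3)(t + 2)(t + 4) = 0 at t ∈ {-4, -2, 3}.
The Hessian is diagonal: diag(E_ss, E_tt). Second derivatives: E_ss(1)=-540, E_ss(2)=180, E_ss(3)=-180, E_ss(4)=540; E_tt(-4)=56, E_tt(-2)=-40, E_tt(3)=140.
Saddle points occur where the two diagonal entries have opposite signs: (1, -4), (1, 3), (2, -2), (3, -4), (3, 3), (4, -2). Count: 6.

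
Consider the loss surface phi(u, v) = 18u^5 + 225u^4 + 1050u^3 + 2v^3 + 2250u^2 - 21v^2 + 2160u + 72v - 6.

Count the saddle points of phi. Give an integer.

4

phi separates as a function of u plus a function of v, so ∇phi=0 decouples.
∂phi/∂u = 90(u + 1)(u + 2)(u + 3)(u + 4) = 0 at u ∈ {-4, -3, -2, -1}; ∂phi/∂v = 6(v - 4)(v - 3) = 0 at v ∈ {3, 4}.
The Hessian is diagonal: diag(phi_uu, phi_vv). Second derivatives: phi_uu(-4)=-540, phi_uu(-3)=180, phi_uu(-2)=-180, phi_uu(-1)=540; phi_vv(3)=-6, phi_vv(4)=6.
Saddle points occur where the two diagonal entries have opposite signs: (-4, 4), (-3, 3), (-2, 4), (-1, 3). Count: 4.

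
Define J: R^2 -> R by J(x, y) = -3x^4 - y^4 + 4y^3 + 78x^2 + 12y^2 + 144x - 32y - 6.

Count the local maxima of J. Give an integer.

J separates as a function of x plus a function of y, so ∇J=0 decouples.
∂J/∂x = -12(x - 4)(x + 1)(x + 3) = 0 at x ∈ {-3, -1, 4}; ∂J/∂y = -4(y - 4)(y - 1)(y + 2) = 0 at y ∈ {-2, 1, 4}.
The Hessian is diagonal: diag(J_xx, J_yy). Second derivatives: J_xx(-3)=-168, J_xx(-1)=120, J_xx(4)=-420; J_yy(-2)=-72, J_yy(1)=36, J_yy(4)=-72.
Local maxima occur where both diagonal entries negative: (-3, -2), (-3, 4), (4, -2), (4, 4). Count: 4.

4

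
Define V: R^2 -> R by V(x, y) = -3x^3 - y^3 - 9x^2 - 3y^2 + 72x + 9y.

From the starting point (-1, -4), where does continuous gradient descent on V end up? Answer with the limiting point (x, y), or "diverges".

(-4, -3)

V is separable, so gradient descent decouples: x follows -∂V/∂x, y follows -∂V/∂y.
∂V/∂x = -9(x - 2)(x + 4); at x=-1 this is 81, so x decreases.
∂V/∂y = -3(y - 1)(y + 3); at y=-4 this is -15, so y increases.
x converges to its nearest critical value -4 (a local min of the x-part); y converges to -3. The iterate converges to (-4, -3).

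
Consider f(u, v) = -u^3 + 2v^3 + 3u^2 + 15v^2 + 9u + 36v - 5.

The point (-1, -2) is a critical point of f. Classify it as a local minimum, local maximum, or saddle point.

local minimum

The mixed partial ∂²f/∂u∂v is 0, so the Hessian at any point is diag(f_uu, f_vv) = diag(6(-u + 1), 6(2v + 5)).
At (-1, -2): H = diag(12, 6).
Both eigenvalues are positive, so H is positive definite: a local minimum.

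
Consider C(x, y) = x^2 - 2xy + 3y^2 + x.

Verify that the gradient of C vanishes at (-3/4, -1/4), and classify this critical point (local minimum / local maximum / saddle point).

∇C = (2x - 2y + 1, -2x + 6y); substituting (-3/4, -1/4) gives ∇C = (0, 0), so (-3/4, -1/4) is indeed a critical point.
The Hessian of C is constant: H = [[2, -2], [-2, 6]].
det(H) = 2·6 − (-2)² = 8.
det(H) > 0 and tr(H) = 8 > 0, so H is positive definite and the point is a local minimum.

local minimum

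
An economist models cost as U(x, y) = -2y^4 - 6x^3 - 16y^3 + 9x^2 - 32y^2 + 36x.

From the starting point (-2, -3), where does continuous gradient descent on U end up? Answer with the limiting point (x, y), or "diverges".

U is separable, so gradient descent decouples: x follows -∂U/∂x, y follows -∂U/∂y.
∂U/∂x = -18(x - 2)(x + 1); at x=-2 this is -72, so x increases.
∂U/∂y = -8y(y + 2)(y + 4); at y=-3 this is -24, so y increases.
x converges to its nearest critical value -1 (a local min of the x-part); y converges to -2. The iterate converges to (-1, -2).

(-1, -2)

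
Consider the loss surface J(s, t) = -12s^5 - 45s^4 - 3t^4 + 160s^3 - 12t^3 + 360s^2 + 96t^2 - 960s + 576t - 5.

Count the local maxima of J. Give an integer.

J separates as a function of s plus a function of t, so ∇J=0 decouples.
∂J/∂s = -60(s - 2)(s - 1)(s + 2)(s + 4) = 0 at s ∈ {-4, -2, 1, 2}; ∂J/∂t = -12(t - 4)(t + 3)(t + 4) = 0 at t ∈ {-4, -3, 4}.
The Hessian is diagonal: diag(J_ss, J_tt). Second derivatives: J_ss(-4)=3600, J_ss(-2)=-1440, J_ss(1)=900, J_ss(2)=-1440; J_tt(-4)=-96, J_tt(-3)=84, J_tt(4)=-672.
Local maxima occur where both diagonal entries negative: (-2, -4), (-2, 4), (2, -4), (2, 4). Count: 4.

4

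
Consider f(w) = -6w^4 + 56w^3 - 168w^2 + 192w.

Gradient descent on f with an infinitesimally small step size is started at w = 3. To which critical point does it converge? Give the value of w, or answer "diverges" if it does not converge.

2

f'(w) = -24(w - 4)(w - 2)(w - 1), so f'(3) = 48.
Gradient descent moves in the -f' direction, i.e. w is decreasing.
The nearest critical point in that direction is w = 2, where f'' = 48 > 0 (a local minimum). The iterate converges there.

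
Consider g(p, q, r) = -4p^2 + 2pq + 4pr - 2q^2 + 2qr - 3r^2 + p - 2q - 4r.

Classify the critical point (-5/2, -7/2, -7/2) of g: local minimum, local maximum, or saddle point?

local maximum

The Hessian is constant: H = [[-8, 2, 4], [2, -4, 2], [4, 2, -6]].
Leading principal minors: Δ₁ = -8, Δ₂ = 28, Δ₃ = -40.
The minors alternate sign starting negative (−, +, −), so H is negative definite: a local maximum.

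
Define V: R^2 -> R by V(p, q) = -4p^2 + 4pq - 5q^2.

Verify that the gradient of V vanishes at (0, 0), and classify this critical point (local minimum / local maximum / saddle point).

local maximum

∇V = (-8p + 4q, 4p - 10q); substituting (0, 0) gives ∇V = (0, 0), so (0, 0) is indeed a critical point.
The Hessian of V is constant: H = [[-8, 4], [4, -10]].
det(H) = (-8)·(-10) − 4² = 64.
det(H) > 0 and tr(H) = -18 < 0, so H is negative definite and the point is a local maximum.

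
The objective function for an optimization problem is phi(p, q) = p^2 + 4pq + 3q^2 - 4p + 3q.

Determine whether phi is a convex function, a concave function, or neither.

phi is quadratic, so its Hessian is the constant matrix H = [[2, 4], [4, 6]].
det(H) = -4, tr(H) = 8.
det(H) < 0, so H is indefinite: neither convex nor concave.

neither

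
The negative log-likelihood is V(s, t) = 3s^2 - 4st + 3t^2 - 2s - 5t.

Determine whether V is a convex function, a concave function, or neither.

V is quadratic, so its Hessian is the constant matrix H = [[6, -4], [-4, 6]].
det(H) = 20, tr(H) = 12.
det(H) > 0 and tr(H) > 0, so H is positive definite everywhere: convex.

convex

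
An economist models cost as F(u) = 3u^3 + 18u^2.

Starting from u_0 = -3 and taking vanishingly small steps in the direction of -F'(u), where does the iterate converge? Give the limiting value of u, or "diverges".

F'(u) = 9u(u + 4), so F'(-3) = -27.
Gradient descent moves in the -F' direction, i.e. u is increasing.
The nearest critical point in that direction is u = 0, where F'' = 36 > 0 (a local minimum). The iterate converges there.

0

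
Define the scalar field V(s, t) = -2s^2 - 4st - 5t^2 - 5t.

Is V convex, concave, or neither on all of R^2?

concave

V is quadratic, so its Hessian is the constant matrix H = [[-4, -4], [-4, -10]].
det(H) = 24, tr(H) = -14.
det(H) > 0 and tr(H) < 0, so H is negative definite everywhere: concave.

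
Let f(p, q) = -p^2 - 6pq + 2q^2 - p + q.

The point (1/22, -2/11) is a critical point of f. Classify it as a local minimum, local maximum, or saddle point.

saddle point

The Hessian of f is constant: H = [[-2, -6], [-6, 4]].
det(H) = (-2)·4 − (-6)² = -44.
Since det(H) < 0, H is indefinite and the critical point is a saddle point.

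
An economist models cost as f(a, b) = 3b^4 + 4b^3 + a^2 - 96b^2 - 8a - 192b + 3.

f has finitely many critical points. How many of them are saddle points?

1

f separates as a function of a plus a function of b, so ∇f=0 decouples.
∂f/∂a = 2(a - 4) = 0 at a ∈ {4}; ∂f/∂b = 12(b - 4)(b + 1)(b + 4) = 0 at b ∈ {-4, -1, 4}.
The Hessian is diagonal: diag(f_aa, f_bb). Second derivatives: f_aa(4)=2; f_bb(-4)=288, f_bb(-1)=-180, f_bb(4)=480.
Saddle points occur where the two diagonal entries have opposite signs: (4, -1). Count: 1.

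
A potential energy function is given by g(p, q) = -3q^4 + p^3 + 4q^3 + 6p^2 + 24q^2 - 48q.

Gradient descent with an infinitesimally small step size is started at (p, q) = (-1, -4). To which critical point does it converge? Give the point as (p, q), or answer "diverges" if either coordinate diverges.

diverges

g is separable, so gradient descent decouples: p follows -∂g/∂p, q follows -∂g/∂q.
∂g/∂p = 3p(p + 4); at p=-1 this is -9, so p increases.
∂g/∂q = -12(q - 2)(q - 1)(q + 2); at q=-4 this is 720, so q decreases.
The q-coordinate has no critical point in that direction and runs off to infinity.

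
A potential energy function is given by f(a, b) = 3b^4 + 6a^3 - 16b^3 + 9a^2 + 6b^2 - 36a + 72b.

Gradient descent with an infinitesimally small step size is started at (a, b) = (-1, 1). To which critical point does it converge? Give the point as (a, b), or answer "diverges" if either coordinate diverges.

(1, -1)

f is separable, so gradient descent decouples: a follows -∂f/∂a, b follows -∂f/∂b.
∂f/∂a = 18(a - 1)(a + 2); at a=-1 this is -36, so a increases.
∂f/∂b = 12(b - 3)(b - 2)(b + 1); at b=1 this is 48, so b decreases.
a converges to its nearest critical value 1 (a local min of the a-part); b converges to -1. The iterate converges to (1, -1).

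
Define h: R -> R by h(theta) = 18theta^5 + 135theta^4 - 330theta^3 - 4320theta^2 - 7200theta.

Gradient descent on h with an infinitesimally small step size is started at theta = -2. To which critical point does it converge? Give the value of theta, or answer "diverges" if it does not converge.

h'(theta) = 90(theta - 4)(theta + 1)(theta + 4)(theta + 5), so h'(-2) = 3240.
Gradient descent moves in the -h' direction, i.e. theta is decreasing.
The nearest critical point in that direction is theta = -4, where h'' = 2160 > 0 (a local minimum). The iterate converges there.

-4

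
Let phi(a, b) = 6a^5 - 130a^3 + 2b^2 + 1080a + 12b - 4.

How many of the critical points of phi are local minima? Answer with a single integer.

2

phi separates as a function of a plus a function of b, so ∇phi=0 decouples.
∂phi/∂a = 30(a - 3)(a - 2)(a + 2)(a + 3) = 0 at a ∈ {-3, -2, 2, 3}; ∂phi/∂b = 4(b + 3) = 0 at b ∈ {-3}.
The Hessian is diagonal: diag(phi_aa, phi_bb). Second derivatives: phi_aa(-3)=-900, phi_aa(-2)=600, phi_aa(2)=-600, phi_aa(3)=900; phi_bb(-3)=4.
Local minima occur where both diagonal entries positive: (-2, -3), (3, -3). Count: 2.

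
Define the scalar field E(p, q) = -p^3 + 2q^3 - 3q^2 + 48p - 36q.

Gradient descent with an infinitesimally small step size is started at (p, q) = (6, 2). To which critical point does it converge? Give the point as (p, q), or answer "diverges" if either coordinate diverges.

E is separable, so gradient descent decouples: p follows -∂E/∂p, q follows -∂E/∂q.
∂E/∂p = -3(p - 4)(p + 4); at p=6 this is -60, so p increases.
∂E/∂q = 6(q - 3)(q + 2); at q=2 this is -24, so q increases.
The p-coordinate has no critical point in that direction and runs off to infinity.

diverges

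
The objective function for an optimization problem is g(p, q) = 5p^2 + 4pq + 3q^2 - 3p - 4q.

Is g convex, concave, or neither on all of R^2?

g is quadratic, so its Hessian is the constant matrix H = [[10, 4], [4, 6]].
det(H) = 44, tr(H) = 16.
det(H) > 0 and tr(H) > 0, so H is positive definite everywhere: convex.

convex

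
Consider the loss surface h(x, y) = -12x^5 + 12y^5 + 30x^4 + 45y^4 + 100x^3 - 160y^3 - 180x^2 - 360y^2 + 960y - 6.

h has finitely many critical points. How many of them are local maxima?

h separates as a function of x plus a function of y, so ∇h=0 decouples.
∂h/∂x = -60x(x - 3)(x - 1)(x + 2) = 0 at x ∈ {-2, 0, 1, 3}; ∂h/∂y = 60(y - 2)(y - 1)(y + 2)(y + 4) = 0 at y ∈ {-4, -2, 1, 2}.
The Hessian is diagonal: diag(h_xx, h_yy). Second derivatives: h_xx(-2)=1800, h_xx(0)=-360, h_xx(1)=360, h_xx(3)=-1800; h_yy(-4)=-3600, h_yy(-2)=1440, h_yy(1)=-900, h_yy(2)=1440.
Local maxima occur where both diagonal entries negative: (0, -4), (0, 1), (3, -4), (3, 1). Count: 4.

4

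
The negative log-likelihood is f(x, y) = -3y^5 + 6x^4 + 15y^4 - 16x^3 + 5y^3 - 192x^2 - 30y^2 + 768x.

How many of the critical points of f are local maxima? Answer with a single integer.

f separates as a function of x plus a function of y, so ∇f=0 decouples.
∂f/∂x = 24(x - 4)(x - 2)(x + 4) = 0 at x ∈ {-4, 2, 4}; ∂f/∂y = -15y(y - 4)(y - 1)(y + 1) = 0 at y ∈ {-1, 0, 1, 4}.
The Hessian is diagonal: diag(f_xx, f_yy). Second derivatives: f_xx(-4)=1152, f_xx(2)=-288, f_xx(4)=384; f_yy(-1)=150, f_yy(0)=-60, f_yy(1)=90, f_yy(4)=-900.
Local maxima occur where both diagonal entries negative: (2, 0), (2, 4). Count: 2.

2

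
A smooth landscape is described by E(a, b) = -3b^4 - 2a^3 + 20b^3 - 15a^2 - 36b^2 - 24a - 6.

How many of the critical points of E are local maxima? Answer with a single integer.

2

E separates as a function of a plus a function of b, so ∇E=0 decouples.
∂E/∂a = -6(a + 1)(a + 4) = 0 at a ∈ {-4, -1}; ∂E/∂b = -12b(b - 3)(b - 2) = 0 at b ∈ {0, 2, 3}.
The Hessian is diagonal: diag(E_aa, E_bb). Second derivatives: E_aa(-4)=18, E_aa(-1)=-18; E_bb(0)=-72, E_bb(2)=24, E_bb(3)=-36.
Local maxima occur where both diagonal entries negative: (-1, 0), (-1, 3). Count: 2.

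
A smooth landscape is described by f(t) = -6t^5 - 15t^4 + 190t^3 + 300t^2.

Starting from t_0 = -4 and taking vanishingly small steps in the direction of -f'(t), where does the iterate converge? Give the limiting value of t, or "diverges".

f'(t) = -30t(t - 4)(t + 1)(t + 5), so f'(-4) = 2880.
Gradient descent moves in the -f' direction, i.e. t is decreasing.
The nearest critical point in that direction is t = -5, where f'' = 5400 > 0 (a local minimum). The iterate converges there.

-5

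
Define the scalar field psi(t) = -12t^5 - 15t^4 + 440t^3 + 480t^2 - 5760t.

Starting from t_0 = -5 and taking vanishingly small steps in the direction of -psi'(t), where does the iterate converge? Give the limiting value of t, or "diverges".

-4

psi'(t) = -60(t - 4)(t - 2)(t + 3)(t + 4), so psi'(-5) = -7560.
Gradient descent moves in the -psi' direction, i.e. t is increasing.
The nearest critical point in that direction is t = -4, where psi'' = 2880 > 0 (a local minimum). The iterate converges there.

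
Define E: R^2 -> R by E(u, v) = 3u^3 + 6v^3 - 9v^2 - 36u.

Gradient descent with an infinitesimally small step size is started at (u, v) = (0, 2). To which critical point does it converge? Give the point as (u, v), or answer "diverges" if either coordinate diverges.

(2, 1)

E is separable, so gradient descent decouples: u follows -∂E/∂u, v follows -∂E/∂v.
∂E/∂u = 9(u - 2)(u + 2); at u=0 this is -36, so u increases.
∂E/∂v = 18v(v - 1); at v=2 this is 36, so v decreases.
u converges to its nearest critical value 2 (a local min of the u-part); v converges to 1. The iterate converges to (2, 1).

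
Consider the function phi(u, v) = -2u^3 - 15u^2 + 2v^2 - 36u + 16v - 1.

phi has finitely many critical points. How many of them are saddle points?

1

phi separates as a function of u plus a function of v, so ∇phi=0 decouples.
∂phi/∂u = -6(u + 2)(u + 3) = 0 at u ∈ {-3, -2}; ∂phi/∂v = 4(v + 4) = 0 at v ∈ {-4}.
The Hessian is diagonal: diag(phi_uu, phi_vv). Second derivatives: phi_uu(-3)=6, phi_uu(-2)=-6; phi_vv(-4)=4.
Saddle points occur where the two diagonal entries have opposite signs: (-2, -4). Count: 1.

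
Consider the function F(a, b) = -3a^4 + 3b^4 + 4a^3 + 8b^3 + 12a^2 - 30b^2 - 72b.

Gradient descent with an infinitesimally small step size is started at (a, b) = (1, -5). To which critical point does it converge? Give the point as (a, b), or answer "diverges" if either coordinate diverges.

(0, -3)

F is separable, so gradient descent decouples: a follows -∂F/∂a, b follows -∂F/∂b.
∂F/∂a = -12a(a - 2)(a + 1); at a=1 this is 24, so a decreases.
∂F/∂b = 12(b - 2)(b + 1)(b + 3); at b=-5 this is -672, so b increases.
a converges to its nearest critical value 0 (a local min of the a-part); b converges to -3. The iterate converges to (0, -3).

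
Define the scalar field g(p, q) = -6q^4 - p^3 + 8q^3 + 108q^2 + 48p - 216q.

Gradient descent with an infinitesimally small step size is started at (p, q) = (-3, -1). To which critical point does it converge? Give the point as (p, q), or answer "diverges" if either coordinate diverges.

g is separable, so gradient descent decouples: p follows -∂g/∂p, q follows -∂g/∂q.
∂g/∂p = -3(p - 4)(p + 4); at p=-3 this is 21, so p decreases.
∂g/∂q = -24(q - 3)(q - 1)(q + 3); at q=-1 this is -384, so q increases.
p converges to its nearest critical value -4 (a local min of the p-part); q converges to 1. The iterate converges to (-4, 1).

(-4, 1)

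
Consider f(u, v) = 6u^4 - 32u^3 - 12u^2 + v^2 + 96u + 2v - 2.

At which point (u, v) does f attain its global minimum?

(4, -1)

f(u,v) separates as P(u) + Q(v) − 2, so its minimum is min P + min Q − 2.
P'(u) = 24(u - 4)(u - 1)(u + 1) vanishes at u ∈ {-1, 1, 4}; Q'(v) = 2v + 2 vanishes at v ∈ {-1}.
Local minima of P (where P''>0): P(-1)=-70, P(4)=-320. Local minima of Q: Q(-1)=-1.
So the global minimum of f is P(4) + Q(-1) − 2 = -320 − 1 − 2 = -323, attained at (4, -1).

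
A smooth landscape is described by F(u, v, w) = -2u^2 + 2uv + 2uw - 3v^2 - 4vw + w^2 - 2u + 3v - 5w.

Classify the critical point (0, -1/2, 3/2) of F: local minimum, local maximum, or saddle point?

saddle point

The Hessian is constant: H = [[-4, 2, 2], [2, -6, -4], [2, -4, 2]].
Leading principal minors: Δ₁ = -4, Δ₂ = 20, Δ₃ = 96.
The minors fit neither the all-positive nor the alternating-sign pattern, so H is indefinite: a saddle point.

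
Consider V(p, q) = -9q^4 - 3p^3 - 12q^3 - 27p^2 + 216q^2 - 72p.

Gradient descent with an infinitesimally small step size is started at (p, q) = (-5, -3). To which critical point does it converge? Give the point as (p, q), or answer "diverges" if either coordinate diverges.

V is separable, so gradient descent decouples: p follows -∂V/∂p, q follows -∂V/∂q.
∂V/∂p = -9(p + 2)(p + 4); at p=-5 this is -27, so p increases.
∂V/∂q = -36q(q - 3)(q + 4); at q=-3 this is -648, so q increases.
p converges to its nearest critical value -4 (a local min of the p-part); q converges to 0. The iterate converges to (-4, 0).

(-4, 0)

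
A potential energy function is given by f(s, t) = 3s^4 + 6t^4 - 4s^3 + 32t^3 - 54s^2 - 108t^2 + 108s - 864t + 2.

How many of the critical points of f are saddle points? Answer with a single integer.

4

f separates as a function of s plus a function of t, so ∇f=0 decouples.
∂f/∂s = 12(s - 3)(s - 1)(s + 3) = 0 at s ∈ {-3, 1, 3}; ∂f/∂t = 24(t - 3)(t + 3)(t + 4) = 0 at t ∈ {-4, -3, 3}.
The Hessian is diagonal: diag(f_ss, f_tt). Second derivatives: f_ss(-3)=288, f_ss(1)=-96, f_ss(3)=144; f_tt(-4)=168, f_tt(-3)=-144, f_tt(3)=1008.
Saddle points occur where the two diagonal entries have opposite signs: (-3, -3), (1, -4), (1, 3), (3, -3). Count: 4.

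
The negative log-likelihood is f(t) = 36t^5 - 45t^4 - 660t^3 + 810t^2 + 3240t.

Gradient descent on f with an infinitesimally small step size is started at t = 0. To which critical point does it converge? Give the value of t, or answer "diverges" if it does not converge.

f'(t) = 180(t - 3)(t - 2)(t + 1)(t + 3), so f'(0) = 3240.
Gradient descent moves in the -f' direction, i.e. t is decreasing.
The nearest critical point in that direction is t = -1, where f'' = 4320 > 0 (a local minimum). The iterate converges there.

-1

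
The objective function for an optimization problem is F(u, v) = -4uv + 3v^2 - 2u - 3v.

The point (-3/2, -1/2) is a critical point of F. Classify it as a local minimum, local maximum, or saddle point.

The Hessian of F is constant: H = [[0, -4], [-4, 6]].
det(H) = 0·6 − (-4)² = -16.
Since det(H) < 0, H is indefinite and the critical point is a saddle point.

saddle point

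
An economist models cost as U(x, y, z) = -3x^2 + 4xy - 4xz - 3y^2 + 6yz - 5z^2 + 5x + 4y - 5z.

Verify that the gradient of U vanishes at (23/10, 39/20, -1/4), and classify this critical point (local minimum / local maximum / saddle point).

∇U = (-6x + 4y - 4z + 5, 4x - 6y + 6z + 4, -4x + 6y - 10z - 5); substituting (23/10, 39/20, -1/4) gives ∇U = (0, 0, 0), so (23/10, 39/20, -1/4) is indeed a critical point.
The Hessian is constant: H = [[-6, 4, -4], [4, -6, 6], [-4, 6, -10]].
Leading principal minors: Δ₁ = -6, Δ₂ = 20, Δ₃ = -80.
The minors alternate sign starting negative (−, +, −), so H is negative definite: a local maximum.

local maximum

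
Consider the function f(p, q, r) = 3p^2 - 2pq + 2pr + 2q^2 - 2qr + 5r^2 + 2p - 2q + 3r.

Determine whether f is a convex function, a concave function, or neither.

f is quadratic, so its Hessian is the constant matrix H = [[6, -2, 2], [-2, 4, -2], [2, -2, 10]].
Leading principal minors: 6, 20, 176.
All positive ⇒ H ≻ 0 ⇒ convex.

convex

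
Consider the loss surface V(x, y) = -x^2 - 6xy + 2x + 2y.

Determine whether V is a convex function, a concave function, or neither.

V is quadratic, so its Hessian is the constant matrix H = [[-2, -6], [-6, 0]].
det(H) = -36, tr(H) = -2.
det(H) < 0, so H is indefinite: neither convex nor concave.

neither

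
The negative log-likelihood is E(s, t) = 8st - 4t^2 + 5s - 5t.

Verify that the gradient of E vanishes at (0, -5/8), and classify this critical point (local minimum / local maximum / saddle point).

∇E = (8t + 5, 8s - 8t - 5); substituting (0, -5/8) gives ∇E = (0, 0), so (0, -5/8) is indeed a critical point.
The Hessian of E is constant: H = [[0, 8], [8, -8]].
det(H) = 0·(-8) − 8² = -64.
Since det(H) < 0, H is indefinite and the critical point is a saddle point.

saddle point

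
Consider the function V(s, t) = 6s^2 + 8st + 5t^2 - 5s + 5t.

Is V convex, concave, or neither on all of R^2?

V is quadratic, so its Hessian is the constant matrix H = [[12, 8], [8, 10]].
det(H) = 56, tr(H) = 22.
det(H) > 0 and tr(H) > 0, so H is positive definite everywhere: convex.

convex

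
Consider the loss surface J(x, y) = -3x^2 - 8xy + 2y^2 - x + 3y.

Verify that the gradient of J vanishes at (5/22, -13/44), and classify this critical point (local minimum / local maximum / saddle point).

∇J = (-6x - 8y - 1, -8x + 4y + 3); substituting (5/22, -13/44) gives ∇J = (0, 0), so (5/22, -13/44) is indeed a critical point.
The Hessian of J is constant: H = [[-6, -8], [-8, 4]].
det(H) = (-6)·4 − (-8)² = -88.
Since det(H) < 0, H is indefinite and the critical point is a saddle point.

saddle point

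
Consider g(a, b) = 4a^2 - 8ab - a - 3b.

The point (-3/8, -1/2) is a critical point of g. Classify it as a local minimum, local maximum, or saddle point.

The Hessian of g is constant: H = [[8, -8], [-8, 0]].
det(H) = 8·0 − (-8)² = -64.
Since det(H) < 0, H is indefinite and the critical point is a saddle point.

saddle point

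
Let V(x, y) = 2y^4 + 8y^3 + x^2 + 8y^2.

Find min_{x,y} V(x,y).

0

V(x,y) separates as P(x) + Q(y), so its minimum is min P + min Q.
P'(x) = 2x vanishes at x ∈ {0}; Q'(y) = 8y(y + 1)(y + 2) vanishes at y ∈ {-2, -1, 0}.
Local minima of P (where P''>0): P(0)=0. Local minima of Q: Q(-2)=0, Q(0)=0.
So the global minimum of V is P(0) + Q(-2) = 0 + 0 = 0, attained at (0, -2).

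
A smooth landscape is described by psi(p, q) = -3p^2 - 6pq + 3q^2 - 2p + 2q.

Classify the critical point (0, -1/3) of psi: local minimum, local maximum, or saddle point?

saddle point

The Hessian of psi is constant: H = [[-6, -6], [-6, 6]].
det(H) = (-6)·6 − (-6)² = -72.
Since det(H) < 0, H is indefinite and the critical point is a saddle point.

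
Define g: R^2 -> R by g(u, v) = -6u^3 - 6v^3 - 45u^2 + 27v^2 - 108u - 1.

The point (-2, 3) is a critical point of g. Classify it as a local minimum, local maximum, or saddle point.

local maximum

The mixed partial ∂²g/∂u∂v is 0, so the Hessian at any point is diag(g_uu, g_vv) = diag(-18(2u + 5), 18(-2v + 3)).
At (-2, 3): H = diag(-18, -54).
Both eigenvalues are negative, so H is negative definite: a local maximum.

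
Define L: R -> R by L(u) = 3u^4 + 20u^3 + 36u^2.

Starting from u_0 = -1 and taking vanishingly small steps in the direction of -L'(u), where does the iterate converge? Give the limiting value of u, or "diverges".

0

L'(u) = 12u(u + 2)(u + 3), so L'(-1) = -24.
Gradient descent moves in the -L' direction, i.e. u is increasing.
The nearest critical point in that direction is u = 0, where L'' = 72 > 0 (a local minimum). The iterate converges there.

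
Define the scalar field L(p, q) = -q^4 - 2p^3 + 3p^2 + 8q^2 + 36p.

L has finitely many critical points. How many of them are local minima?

1

L separates as a function of p plus a function of q, so ∇L=0 decouples.
∂L/∂p = -6(p - 3)(p + 2) = 0 at p ∈ {-2, 3}; ∂L/∂q = -4q(q - 2)(q + 2) = 0 at q ∈ {-2, 0, 2}.
The Hessian is diagonal: diag(L_pp, L_qq). Second derivatives: L_pp(-2)=30, L_pp(3)=-30; L_qq(-2)=-32, L_qq(0)=16, L_qq(2)=-32.
Local minima occur where both diagonal entries positive: (-2, 0). Count: 1.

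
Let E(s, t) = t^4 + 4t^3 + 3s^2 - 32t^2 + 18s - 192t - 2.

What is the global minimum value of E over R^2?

-797

E(s,t) separates as P(s) + Q(t) − 2, so its minimum is min P + min Q − 2.
P'(s) = 6s + 18 vanishes at s ∈ {-3}; Q'(t) = 4(t - 4)(t + 3)(t + 4) vanishes at t ∈ {-4, -3, 4}.
Local minima of P (where P''>0): P(-3)=-27. Local minima of Q: Q(-4)=256, Q(4)=-768.
So the global minimum of E is P(-3) + Q(4) − 2 = -27 − 768 − 2 = -797, attained at (-3, 4).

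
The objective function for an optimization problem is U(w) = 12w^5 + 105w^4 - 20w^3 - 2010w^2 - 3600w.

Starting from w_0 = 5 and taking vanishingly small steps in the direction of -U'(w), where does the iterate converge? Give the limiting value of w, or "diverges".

3

U'(w) = 60(w - 3)(w + 1)(w + 4)(w + 5), so U'(5) = 64800.
Gradient descent moves in the -U' direction, i.e. w is decreasing.
The nearest critical point in that direction is w = 3, where U'' = 13440 > 0 (a local minimum). The iterate converges there.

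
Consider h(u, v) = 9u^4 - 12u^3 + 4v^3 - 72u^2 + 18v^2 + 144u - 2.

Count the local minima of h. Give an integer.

2

h separates as a function of u plus a function of v, so ∇h=0 decouples.
∂h/∂u = 36(u - 2)(u - 1)(u + 2) = 0 at u ∈ {-2, 1, 2}; ∂h/∂v = 12v(v + 3) = 0 at v ∈ {-3, 0}.
The Hessian is diagonal: diag(h_uu, h_vv). Second derivatives: h_uu(-2)=432, h_uu(1)=-108, h_uu(2)=144; h_vv(-3)=-36, h_vv(0)=36.
Local minima occur where both diagonal entries positive: (-2, 0), (2, 0). Count: 2.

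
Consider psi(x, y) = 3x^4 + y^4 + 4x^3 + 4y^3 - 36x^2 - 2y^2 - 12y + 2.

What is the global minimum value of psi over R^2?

-196

psi(x,y) separates as P(x) + Q(y) + 2, so its minimum is min P + min Q + 2.
P'(x) = 12x(x - 2)(x + 3) vanishes at x ∈ {-3, 0, 2}; Q'(y) = 4(y - 1)(y + 1)(y + 3) vanishes at y ∈ {-3, -1, 1}.
Local minima of P (where P''>0): P(-3)=-189, P(2)=-64. Local minima of Q: Q(-3)=-9, Q(1)=-9.
So the global minimum of psi is P(-3) + Q(-3) + 2 = -189 − 9 + 2 = -196, attained at (-3, -3).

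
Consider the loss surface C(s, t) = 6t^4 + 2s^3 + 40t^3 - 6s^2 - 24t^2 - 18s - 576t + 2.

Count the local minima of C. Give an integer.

C separates as a function of s plus a function of t, so ∇C=0 decouples.
∂C/∂s = 6(s - 3)(s + 1) = 0 at s ∈ {-1, 3}; ∂C/∂t = 24(t - 2)(t + 3)(t + 4) = 0 at t ∈ {-4, -3, 2}.
The Hessian is diagonal: diag(C_ss, C_tt). Second derivatives: C_ss(-1)=-24, C_ss(3)=24; C_tt(-4)=144, C_tt(-3)=-120, C_tt(2)=720.
Local minima occur where both diagonal entries positive: (3, -4), (3, 2). Count: 2.

2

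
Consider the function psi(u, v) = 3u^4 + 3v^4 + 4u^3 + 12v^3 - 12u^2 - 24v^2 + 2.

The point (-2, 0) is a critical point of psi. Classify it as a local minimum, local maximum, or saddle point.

saddle point

The mixed partial ∂²psi/∂u∂v is 0, so the Hessian at any point is diag(psi_uu, psi_vv) = diag(12(3u^2 + 2u - 2), 12(3v^2 + 6v - 4)).
At (-2, 0): H = diag(72, -48).
The eigenvalues have opposite signs, so H is indefinite: a saddle point.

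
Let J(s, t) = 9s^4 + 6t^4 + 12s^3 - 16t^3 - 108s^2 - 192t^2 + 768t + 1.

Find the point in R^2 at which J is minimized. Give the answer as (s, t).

(-3, -4)

J(s,t) separates as P(s) + Q(t) + 1, so its minimum is min P + min Q + 1.
P'(s) = 36s(s - 2)(s + 3) vanishes at s ∈ {-3, 0, 2}; Q'(t) = 24(t - 4)(t - 2)(t + 4) vanishes at t ∈ {-4, 2, 4}.
Local minima of P (where P''>0): P(-3)=-567, P(2)=-192. Local minima of Q: Q(-4)=-3584, Q(4)=512.
So the global minimum of J is P(-3) + Q(-4) + 1 = -567 − 3584 + 1 = -4150, attained at (-3, -4).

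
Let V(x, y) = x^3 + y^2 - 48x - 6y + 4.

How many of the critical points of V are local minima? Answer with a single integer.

1

V separates as a function of x plus a function of y, so ∇V=0 decouples.
∂V/∂x = 3(x - 4)(x + 4) = 0 at x ∈ {-4, 4}; ∂V/∂y = 2(y - 3) = 0 at y ∈ {3}.
The Hessian is diagonal: diag(V_xx, V_yy). Second derivatives: V_xx(-4)=-24, V_xx(4)=24; V_yy(3)=2.
Local minima occur where both diagonal entries positive: (4, 3). Count: 1.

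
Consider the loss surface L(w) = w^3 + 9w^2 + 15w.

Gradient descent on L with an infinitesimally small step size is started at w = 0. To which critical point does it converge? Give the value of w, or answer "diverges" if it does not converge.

-1

L'(w) = 3(w + 1)(w + 5), so L'(0) = 15.
Gradient descent moves in the -L' direction, i.e. w is decreasing.
The nearest critical point in that direction is w = -1, where L'' = 12 > 0 (a local minimum). The iterate converges there.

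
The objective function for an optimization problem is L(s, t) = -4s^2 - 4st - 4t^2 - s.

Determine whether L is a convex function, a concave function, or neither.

concave

L is quadratic, so its Hessian is the constant matrix H = [[-8, -4], [-4, -8]].
det(H) = 48, tr(H) = -16.
det(H) > 0 and tr(H) < 0, so H is negative definite everywhere: concave.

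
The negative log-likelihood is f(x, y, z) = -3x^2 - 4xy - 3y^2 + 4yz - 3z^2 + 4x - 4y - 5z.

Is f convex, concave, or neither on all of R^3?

concave

f is quadratic, so its Hessian is the constant matrix H = [[-6, -4, 0], [-4, -6, 4], [0, 4, -6]].
Leading principal minors: -6, 20, -24.
Signs alternate −, +, − ⇒ H ≺ 0 ⇒ concave.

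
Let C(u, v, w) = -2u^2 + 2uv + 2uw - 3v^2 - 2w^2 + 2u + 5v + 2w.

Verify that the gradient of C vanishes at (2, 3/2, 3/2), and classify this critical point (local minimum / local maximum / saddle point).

∇C = (-4u + 2v + 2w + 2, 2u - 6v + 5, 2u - 4w + 2); substituting (2, 3/2, 3/2) gives ∇C = (0, 0, 0), so (2, 3/2, 3/2) is indeed a critical point.
The Hessian is constant: H = [[-4, 2, 2], [2, -6, 0], [2, 0, -4]].
Leading principal minors: Δ₁ = -4, Δ₂ = 20, Δ₃ = -56.
The minors alternate sign starting negative (−, +, −), so H is negative definite: a local maximum.

local maximum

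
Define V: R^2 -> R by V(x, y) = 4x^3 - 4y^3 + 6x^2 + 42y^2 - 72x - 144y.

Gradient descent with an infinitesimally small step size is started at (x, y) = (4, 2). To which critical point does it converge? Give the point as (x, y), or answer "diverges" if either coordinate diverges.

(2, 3)

V is separable, so gradient descent decouples: x follows -∂V/∂x, y follows -∂V/∂y.
∂V/∂x = 12(x - 2)(x + 3); at x=4 this is 168, so x decreases.
∂V/∂y = -12(y - 4)(y - 3); at y=2 this is -24, so y increases.
x converges to its nearest critical value 2 (a local min of the x-part); y converges to 3. The iterate converges to (2, 3).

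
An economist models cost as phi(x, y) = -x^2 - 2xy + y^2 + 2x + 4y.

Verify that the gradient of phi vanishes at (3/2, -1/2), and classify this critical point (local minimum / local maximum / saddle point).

saddle point

∇phi = (-2x - 2y + 2, -2x + 2y + 4); substituting (3/2, -1/2) gives ∇phi = (0, 0), so (3/2, -1/2) is indeed a critical point.
The Hessian of phi is constant: H = [[-2, -2], [-2, 2]].
det(H) = (-2)·2 − (-2)² = -8.
Since det(H) < 0, H is indefinite and the critical point is a saddle point.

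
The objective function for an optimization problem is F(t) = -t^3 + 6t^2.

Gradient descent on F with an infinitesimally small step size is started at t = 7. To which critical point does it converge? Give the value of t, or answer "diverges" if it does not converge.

F'(t) = -3t(t - 4), so F'(7) = -63.
Gradient descent moves in the -F' direction, i.e. t is increasing.
There is no critical point above t=7, and F' keeps the same sign, so the iterate runs off to +∞.

diverges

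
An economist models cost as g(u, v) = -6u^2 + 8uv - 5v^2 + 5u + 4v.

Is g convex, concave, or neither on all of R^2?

g is quadratic, so its Hessian is the constant matrix H = [[-12, 8], [8, -10]].
det(H) = 56, tr(H) = -22.
det(H) > 0 and tr(H) < 0, so H is negative definite everywhere: concave.

concave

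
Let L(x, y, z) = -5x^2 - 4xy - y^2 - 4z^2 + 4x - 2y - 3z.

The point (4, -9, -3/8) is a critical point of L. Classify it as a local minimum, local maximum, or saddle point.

local maximum

The Hessian is constant: H = [[-10, -4, 0], [-4, -2, 0], [0, 0, -8]].
Leading principal minors: Δ₁ = -10, Δ₂ = 4, Δ₃ = -32.
The minors alternate sign starting negative (−, +, −), so H is negative definite: a local maximum.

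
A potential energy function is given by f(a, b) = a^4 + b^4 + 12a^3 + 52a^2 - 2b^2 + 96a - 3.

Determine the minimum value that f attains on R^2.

-68

f(a,b) separates as P(a) + Q(b) − 3, so its minimum is min P + min Q − 3.
P'(a) = 4(a + 2)(a + 3)(a + 4) vanishes at a ∈ {-4, -3, -2}; Q'(b) = 4b(b - 1)(b + 1) vanishes at b ∈ {-1, 0, 1}.
Local minima of P (where P''>0): P(-4)=-64, P(-2)=-64. Local minima of Q: Q(-1)=-1, Q(1)=-1.
So the global minimum of f is P(-4) + Q(-1) − 3 = -64 − 1 − 3 = -68, attained at (-4, -1).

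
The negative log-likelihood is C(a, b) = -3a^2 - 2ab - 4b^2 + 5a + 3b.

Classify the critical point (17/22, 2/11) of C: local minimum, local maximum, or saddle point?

local maximum

The Hessian of C is constant: H = [[-6, -2], [-2, -8]].
det(H) = (-6)·(-8) − (-2)² = 44.
det(H) > 0 and tr(H) = -14 < 0, so H is negative definite and the point is a local maximum.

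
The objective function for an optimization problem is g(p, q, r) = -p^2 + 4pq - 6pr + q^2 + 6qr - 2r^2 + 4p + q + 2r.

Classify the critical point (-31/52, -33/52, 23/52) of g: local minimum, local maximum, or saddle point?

saddle point

The Hessian is constant: H = [[-2, 4, -6], [4, 2, 6], [-6, 6, -4]].
Leading principal minors: Δ₁ = -2, Δ₂ = -20, Δ₃ = -208.
The minors fit neither the all-positive nor the alternating-sign pattern, so H is indefinite: a saddle point.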